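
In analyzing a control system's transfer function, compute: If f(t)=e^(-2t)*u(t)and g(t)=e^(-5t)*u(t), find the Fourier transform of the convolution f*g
By the convolution theorem: F{f * g}=F(omega) * G(omega)
F(omega)=1/(2 + j * omega), G(omega)=1/(5 + j * omega)
F{f * g}=1/((2 + j * omega)(5 + j * omega))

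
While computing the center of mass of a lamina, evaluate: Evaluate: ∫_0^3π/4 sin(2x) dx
Antiderivative: -cos(2x)/2
Evaluate at bounds: [-cos(2·3π/4)/2] - [-cos(2·0)/2]
= (-(0)+(1))/2 = 1/2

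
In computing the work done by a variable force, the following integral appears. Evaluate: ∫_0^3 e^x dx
Antiderivative: e^x
Evaluate: (e^3 - 1)

Answer: e^3 - 1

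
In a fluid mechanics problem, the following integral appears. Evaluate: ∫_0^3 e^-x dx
Antiderivative: -e^-x
Evaluate: -(e^-3 - 1)

Answer: (e^-3 - 1)/(-1)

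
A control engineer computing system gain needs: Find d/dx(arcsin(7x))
d/dx[arcsin(u)]=u'/√(1-u²), u=7x, u'=7

Answer: 7/√(1-49x²)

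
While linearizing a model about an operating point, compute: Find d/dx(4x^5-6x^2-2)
Power rule: d/dx(ax^n)=n·a·x^(n-1)
Term by term: 20·x^4 - 12·x

Answer: 20x^4 - 12x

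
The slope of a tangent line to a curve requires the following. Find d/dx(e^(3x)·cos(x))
Product rule: (fg)' = f'g+fg'
f = e^(3x), f' = 3·e^(3x)
g = cos(x), g' = -sin(x)

Answer: 3·e^(3x)·cos(x) - e^(3x)·sin(x)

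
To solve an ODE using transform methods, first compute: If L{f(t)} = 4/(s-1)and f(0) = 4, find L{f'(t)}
L{f'(t)} = s·F(s) - f(0) = 4s/(s-1) - 4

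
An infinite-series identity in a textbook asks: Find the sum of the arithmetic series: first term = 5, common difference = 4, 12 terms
Last term: a_n=5 + (12 - 1)·4=49
Sum=n(a_1 + a_n)/2=12(5 + 49)/2=324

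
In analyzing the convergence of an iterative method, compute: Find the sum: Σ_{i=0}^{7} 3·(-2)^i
Geometric series: S = a(1 - r^n)/(1 - r)
a = 3, r = -2, n = 8
S = 3(1 - 256)/3 = -255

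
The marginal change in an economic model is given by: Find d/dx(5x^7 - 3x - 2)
Power rule: d/dx(ax^n) = n·a·x^(n-1)
Term by term: 35·x^6 - 3

Answer: 35x^6 - 3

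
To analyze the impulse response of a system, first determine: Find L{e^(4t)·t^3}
First shifting: L{e^(at)f(t)}=F(s-a)
L{t^3}=6/s^4
Shift s → s-4: 6/(s-4)^4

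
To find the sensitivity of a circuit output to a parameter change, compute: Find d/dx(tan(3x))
Chain rule: d/dx[tan(u)]=sec²(u)·u' where u=3x
u'=3

Answer: 3·sec²(3x)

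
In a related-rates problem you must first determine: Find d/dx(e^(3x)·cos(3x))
Product rule: (fg)' = f'g + fg'
f = e^(3x), f' = 3·e^(3x)
g = cos(3x), g' = -3·sin(3x)

Answer: 3·e^(3x)·cos(3x) - 3·e^(3x)·sin(3x)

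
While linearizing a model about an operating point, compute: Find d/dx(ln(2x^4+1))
Chain rule: d/dx[ln(u)] = u'/u where u = 2x^4+1
u' = 8x^3

Answer: (8x^3)/(2x^4+1)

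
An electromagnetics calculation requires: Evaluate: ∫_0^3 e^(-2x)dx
Antiderivative: (1/(-2))e^(-2x)
Evaluate: (1/(-2))(e^-6-1)

Answer: (e^-6-1)/(-2)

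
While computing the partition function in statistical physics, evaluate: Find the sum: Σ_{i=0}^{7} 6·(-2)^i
Geometric series: S = a(1 - r^n)/(1 - r)
a = 6, r = -2, n = 8
S = 6(1 - 256)/3 = -510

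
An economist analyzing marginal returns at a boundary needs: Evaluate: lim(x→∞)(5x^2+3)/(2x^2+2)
Divide numerator and denominator by x^2:
lim (5+3/x^2)/(2+2/x^2)=5/2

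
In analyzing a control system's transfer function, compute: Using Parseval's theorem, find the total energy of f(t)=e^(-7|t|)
Parseval's theorem: E=integral |f(t)|^2 dt=(1/2pi) integral |F(omega)|^2 domega
E=integral_{-inf}^{inf} e^(-14|t|) dt=2*integral_0^inf e^(-14t) dt=2/(2*7)=1/7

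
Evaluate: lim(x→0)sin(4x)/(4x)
L'Hôpital (0/0): lim 4cos(4x)/4=4/4

Answer: 1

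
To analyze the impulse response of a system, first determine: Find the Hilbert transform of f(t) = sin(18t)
The Hilbert transform shifts each frequency component by -pi/2.
H{sin(wt)} = -cos(wt)
With w = 18: H{sin(18t)} = -cos(18t)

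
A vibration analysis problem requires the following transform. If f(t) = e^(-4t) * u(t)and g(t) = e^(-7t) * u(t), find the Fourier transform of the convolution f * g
By the convolution theorem: F{f * g} = F(omega) * G(omega)
F(omega) = 1/(4 + j * omega), G(omega) = 1/(7 + j * omega)
F{f * g} = 1/((4 + j * omega)(7 + j * omega))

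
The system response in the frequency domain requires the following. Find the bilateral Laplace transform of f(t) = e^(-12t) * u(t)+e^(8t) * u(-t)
For e^(-12t)*u(t): L=1/(s+12), Re(s) > -12
For e^(8t)*u(-t): L=-1/(s-8), Re(s) < 8
Combined: F(s)=1/(s+12)-1/(s-8), -12 < Re(s) < 8

Answer: 1/(s+12)-1/(s-8), ROC: -12 < Re(s) < 8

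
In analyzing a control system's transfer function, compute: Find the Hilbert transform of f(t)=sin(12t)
The Hilbert transform shifts each frequency component by -pi/2.
H{sin(wt)}=-cos(wt)
With w=12: H{sin(12t)}=-cos(12t)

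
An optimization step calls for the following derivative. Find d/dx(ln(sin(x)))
Chain rule: d/dx[ln(u)] = u'/u where u = sin(x)
u' = cos(x)

Answer: (cos(x))/(sin(x))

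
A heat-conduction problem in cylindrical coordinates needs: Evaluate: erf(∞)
erf(∞)=1 (the error function converges to 1)

Answer: 1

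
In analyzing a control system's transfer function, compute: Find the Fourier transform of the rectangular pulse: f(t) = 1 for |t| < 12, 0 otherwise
F(omega) = integral from -12 to 12 of e^(-j*omega*t) dt
= 2*sin(12*omega)/omega = 24*sinc(12*omega/pi)

Answer: 2*sin(12*omega)/omega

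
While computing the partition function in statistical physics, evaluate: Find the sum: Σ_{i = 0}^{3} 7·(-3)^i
Geometric series: S=a(1 - r^n)/(1 - r)
a=7, r=-3, n=4
S=7(1-81)/4=-140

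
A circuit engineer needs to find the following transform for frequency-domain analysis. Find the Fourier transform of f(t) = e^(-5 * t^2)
The Fourier transform of a Gaussian e^(-a * t^2) is sqrt(pi/a) * e^(-omega^2/(4a)).
With a=5: F(omega)=sqrt(pi/5) * e^(-omega^2/20)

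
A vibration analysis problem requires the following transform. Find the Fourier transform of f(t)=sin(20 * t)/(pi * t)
sin(W*t)/(pi*t) = (W/pi)*sinc(W*t/pi) is the impulse response of the ideal low-pass filter with cutoff W (here W = 20).
Its Fourier transform is a rectangular function:
F(omega) = 1 for |omega| < 20, 0 otherwise

Answer: rect(omega/40) [i.e., 1 for |omega| < 20, 0 otherwise]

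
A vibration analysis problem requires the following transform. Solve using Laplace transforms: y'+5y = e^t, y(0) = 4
Take L: sY - 4 + 5Y=1/(s-1)
Y(s + 5)=1/(s-1) + 4
Y=1/((s-1)(s + 5)) + 4/(s + 5)
Partial fractions: 1/((s-1)(s + 5))=(1/6)/(s-1) - (1/6)/(s + 5)
So Y=(1/6)/(s-1) + (23/6)/(s + 5)
Inverse Laplace transform (L^(-1){1/(s-1)}=e^t, L^(-1){1/(s + 5)}=e^(-5t)):

Answer: y(t)=(1/6)·e^t + (23/6)·e^(-5t)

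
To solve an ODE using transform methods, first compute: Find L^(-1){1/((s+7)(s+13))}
Partial fractions: 1/((s + 7)(s + 13))=A/(s + 7) + B/(s + 13)
Cover-up: A=1/(s + 13)|_{s=-7}=1/6; B=1/(s + 7)|_{s=-13}=-1/6
L^(-1)=(1/6)e^(-7t) - (1/6)e^(-13t)

Answer: (1/6)(e^(-7t) - e^(-13t))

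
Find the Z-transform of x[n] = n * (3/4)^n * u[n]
Using the property Z{n * a^n * u[n]}=az/(z-a)^2
With a=3/4: X(z)=(3/4)z/(z - 3/4)^2, |z| > 3/4

Answer: (3/4)z/(z - 3/4)^2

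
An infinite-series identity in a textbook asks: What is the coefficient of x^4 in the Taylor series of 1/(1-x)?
1/(1-x) = Σ x^n for |x|<1
All coefficients are 1

Answer: 1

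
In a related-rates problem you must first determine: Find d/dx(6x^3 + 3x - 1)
Power rule: d/dx(ax^n) = n·a·x^(n-1)
Term by term: 18·x^2+3

Answer: 18x^2+3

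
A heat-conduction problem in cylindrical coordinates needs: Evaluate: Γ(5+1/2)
Γ(n + 1/2)=(2n)!√π/(4^n·n!)
=3628800√π/(1024·120)=(945/32)·√π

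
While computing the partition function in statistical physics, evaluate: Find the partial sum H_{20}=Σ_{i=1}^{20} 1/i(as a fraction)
H_20 = 1+1/2+1/3+...+1/20
= 55835135/15519504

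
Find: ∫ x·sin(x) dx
By parts: u = x, dv = sin(x) dx
du = dx, v = -cos(x)
= -x·cos(x) + sin(x) + C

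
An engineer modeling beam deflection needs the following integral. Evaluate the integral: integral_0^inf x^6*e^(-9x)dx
This is a Gamma integral. Substitute u = 9x (du = 9 dx):
integral_0^inf x^6*e^(-9x) dx = (1/9^7) integral_0^inf u^6*e^(-u) du
= Gamma(7)/9^7 = 6!/9^7 = 720/4782969

Answer: 80/531441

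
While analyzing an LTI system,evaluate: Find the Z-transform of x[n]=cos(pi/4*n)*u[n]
Z{cos(w0*n)*u[n]} = z(z - cos(w0))/(z^2-2z*cos(w0)+1)
With w0 = pi/4: X(z) = z(z - cos(pi/4))/(z^2-2z*cos(pi/4)+1)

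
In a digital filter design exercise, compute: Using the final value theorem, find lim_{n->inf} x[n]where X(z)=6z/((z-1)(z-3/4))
Final value theorem: lim x[n]=lim_{z->1} (z-1) * X(z)
(z-1) * X(z)=6z/(z-3/4)
As z->1: 6/(1 - 3/4)=6/(1/4)=24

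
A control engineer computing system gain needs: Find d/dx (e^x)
Chain rule: d/dx[e^u] = e^u · u' where u = x
u' = 1

Answer: 1·e^x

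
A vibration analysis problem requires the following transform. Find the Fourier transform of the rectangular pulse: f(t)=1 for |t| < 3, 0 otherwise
F(omega)=integral from -3 to 3 of e^(-j * omega * t) dt
=2 * sin(3 * omega)/omega=6 * sinc(3 * omega/pi)

Answer: 2 * sin(3 * omega)/omega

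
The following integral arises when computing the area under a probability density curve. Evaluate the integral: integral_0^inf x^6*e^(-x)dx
This is a Gamma integral. Substitute u=1x:
integral_0^inf x^6 * e^(-x) dx=(1/1^7) integral_0^inf u^6 * e^(-u) du
=Gamma(7)/1^7=6!/1^7=720/1

Answer: 720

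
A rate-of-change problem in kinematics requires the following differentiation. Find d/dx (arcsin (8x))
d/dx[arcsin(u)]=u'/√(1-u²), u=8x, u'=8

Answer: 8/√(1-64x²)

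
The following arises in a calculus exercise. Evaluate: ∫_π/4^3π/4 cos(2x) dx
Antiderivative: sin(2x)/2
Evaluate at bounds: [sin(2·3π/4)/2] - [sin(2·π/4)/2]
=((-1) - (1))/2=-1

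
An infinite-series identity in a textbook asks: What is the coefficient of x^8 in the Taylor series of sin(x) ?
sin(x) has only odd powers. Coefficient of x^8 = 0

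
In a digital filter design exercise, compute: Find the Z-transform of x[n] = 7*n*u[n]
Z{n * u[n]}=z/(z-1)^2
By linearity: Z{7 * n * u[n]}=7z/(z-1)^2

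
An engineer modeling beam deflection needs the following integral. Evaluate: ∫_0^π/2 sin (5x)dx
Antiderivative: -cos(5x)/5
Evaluate at bounds: [-cos(5·π/2)/5] - [-cos(5·0)/5]
=(-(0)+(1))/5=1/5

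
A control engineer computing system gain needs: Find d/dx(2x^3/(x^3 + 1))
Quotient rule: (f/g)'=(f'g - fg')/g²
f=2x^3, f'=6x^2
g=x^3+1, g'=3x^2

Answer: (6x^2·(x^3+1)-6x^5)/(x^3+1)²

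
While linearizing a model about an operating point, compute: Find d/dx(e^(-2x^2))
Chain rule: d/dx[e^u]=e^u · u' where u=-2x^2
u'=-4x

Answer: -4x·e^(-2x^2)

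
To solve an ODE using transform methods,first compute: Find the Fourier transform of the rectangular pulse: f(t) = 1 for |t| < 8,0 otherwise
F(omega)=integral from -8 to 8 of e^(-j * omega * t) dt
=2 * sin(8 * omega)/omega=16 * sinc(8 * omega/pi)

Answer: 2 * sin(8 * omega)/omega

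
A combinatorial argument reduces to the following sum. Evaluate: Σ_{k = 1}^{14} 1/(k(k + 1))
Partial fractions: 1/(k(k+1)) = 1/k - 1/(k+1)
Telescoping sum: 1(1-1/15) = 1·14/15

Answer: 14/15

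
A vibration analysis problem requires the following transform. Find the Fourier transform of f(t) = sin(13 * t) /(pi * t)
sin(W*t)/(pi*t) = (W/pi)*sinc(W*t/pi) is the impulse response of the ideal low-pass filter with cutoff W (here W = 13).
Its Fourier transform is a rectangular function:
F(omega) = 1 for |omega| < 13, 0 otherwise

Answer: rect(omega/26) [i.e., 1 for |omega| < 13, 0 otherwise]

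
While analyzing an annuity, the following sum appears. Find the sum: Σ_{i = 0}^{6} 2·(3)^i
Geometric series: S = a(1 - r^n)/(1 - r)
a = 2, r = 3, n = 7
S = 2(1-2187)/-2 = 2186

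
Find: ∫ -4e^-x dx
Since d/dx[e^-x] = - e^-x, we get 4e^-x+C

Answer: 4e^-x+C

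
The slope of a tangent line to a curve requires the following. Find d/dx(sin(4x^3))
Chain rule: d/dx[sin(u)] = cos(u)·u' where u = 4x^3
u' = 12x^2

Answer: 12x^2·cos(4x^3)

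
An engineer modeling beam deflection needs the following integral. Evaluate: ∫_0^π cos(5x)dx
Antiderivative: sin(5x)/5
Evaluate at bounds: [sin(5·π)/5] - [sin(5·0)/5]
= ((0) - (0))/5 = 0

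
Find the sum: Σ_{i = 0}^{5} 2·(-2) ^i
Geometric series: S=a(1 - r^n)/(1 - r)
a=2, r=-2, n=6
S=2(1-64)/3=-42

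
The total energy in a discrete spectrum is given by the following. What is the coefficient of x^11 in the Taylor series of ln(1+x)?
ln(1+x)=Σ (-1)^(n+1) x^n/n
Coefficient of x^11=(-1)^12/11=1/11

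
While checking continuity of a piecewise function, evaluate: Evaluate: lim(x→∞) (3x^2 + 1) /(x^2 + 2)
Divide numerator and denominator by x^2:
lim (3+1/x^2)/(1+2/x^2) = 3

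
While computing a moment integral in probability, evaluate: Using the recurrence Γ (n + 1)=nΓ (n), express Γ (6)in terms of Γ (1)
Γ(6) = 5Γ(5) = 5·4Γ(4) = ... = 5!·Γ(1) = 120·Γ(1)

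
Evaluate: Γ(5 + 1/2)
Γ(n + 1/2) = (2n)!√π/(4^n·n!)
= 3628800√π/(1024·120) = (945/32)·√π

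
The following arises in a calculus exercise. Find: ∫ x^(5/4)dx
Power rule: ∫ x^(5/4) dx=x^(9/4)/(9/4)+C

Answer: (4/9)·x^(9/4)+C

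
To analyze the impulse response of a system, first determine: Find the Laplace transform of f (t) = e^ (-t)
L{e^(at)}=1/(s-a)
L{e^(-t)}=1/(s + 1)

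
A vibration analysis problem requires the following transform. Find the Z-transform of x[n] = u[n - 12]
Using the time-shift property: Z{u[n-12]}=z^(-12) * z/(z-1)
=z^(-11)/(z-1)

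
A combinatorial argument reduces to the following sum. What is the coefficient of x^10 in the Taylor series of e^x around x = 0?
Taylor series of e^x = Σ x^n/n!
Coefficient of x^10 = 1/10! = 1/3628800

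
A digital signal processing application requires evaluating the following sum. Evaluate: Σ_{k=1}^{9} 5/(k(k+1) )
Partial fractions: 5/(k(k+1))=5/k - 5/(k+1)
Telescoping sum: 5(1-1/10)=5·9/10

Answer: 9/2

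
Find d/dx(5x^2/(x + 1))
Quotient rule: (f/g)'=(f'g - fg')/g²
f=5x^2, f'=10x
g=x + 1, g'=1

Answer: (10x·(x + 1) - 5x^2)/(x + 1)²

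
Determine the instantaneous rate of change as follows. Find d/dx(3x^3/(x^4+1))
Quotient rule: (f/g)' = (f'g - fg')/g²
f = 3x^3, f' = 9x^2
g = x^4+1, g' = 4x^3

Answer: (9x^2·(x^4+1)-12x^6)/(x^4+1)²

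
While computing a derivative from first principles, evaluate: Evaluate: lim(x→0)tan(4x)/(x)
tan(u) ≈ u for small u:
tan(4x)/(x) ≈ 4x/(x)=4/1

Answer: 4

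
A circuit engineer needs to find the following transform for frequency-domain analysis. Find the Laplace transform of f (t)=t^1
L{t^n}=n!/s^(n+1)
L{t^1}=1!/s^2=1/s^2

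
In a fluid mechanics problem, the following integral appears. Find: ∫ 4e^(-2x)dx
Since d/dx[e^(-2x)] = -2e^(-2x), we get -2 e^(-2x)+C

Answer: -2e^(-2x)+C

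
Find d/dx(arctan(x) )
d/dx[arctan(u)] = u'/(1 + u²), u = x, u' = 1

Answer: 1/(1 + x²)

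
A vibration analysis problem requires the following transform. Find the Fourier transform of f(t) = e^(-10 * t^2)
The Fourier transform of a Gaussian e^(-a*t^2) is sqrt(pi/a)*e^(-omega^2/(4a)).
With a = 10: F(omega) = sqrt(pi/10)*e^(-omega^2/40)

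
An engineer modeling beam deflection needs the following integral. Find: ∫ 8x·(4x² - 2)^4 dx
Let u = 4x² - 2, du = 8x dx
∫ u^4 du = u^5/5 + C

Answer: (4x² - 2)^5/5 + C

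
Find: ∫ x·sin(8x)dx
By parts: u = x, dv = sin(8x) dx
du = dx, v = -cos(8x)/8
= -x·cos(8x)/8+sin(8x)/8²+C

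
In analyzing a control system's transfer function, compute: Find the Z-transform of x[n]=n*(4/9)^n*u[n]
Using the property Z{n*a^n*u[n]}=az/(z-a)^2
With a=4/9: X(z)=(4/9)z/(z - 4/9)^2, |z| > 4/9

Answer: (4/9)z/(z - 4/9)^2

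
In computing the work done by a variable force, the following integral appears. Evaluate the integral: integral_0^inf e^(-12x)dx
integral_0^inf e^(-12x) dx = [-1/12*e^(-12x)]_0^inf
= 0 - (-1/12) = 1/12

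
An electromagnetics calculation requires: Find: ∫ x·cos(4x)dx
By parts: u = x, dv = cos(4x) dx
du = dx, v = sin(4x)/4
= x·sin(4x)/4 + cos(4x)/4² + C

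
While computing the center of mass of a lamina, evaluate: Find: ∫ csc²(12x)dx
Since d/dx[-cot(12x)] = 12csc²(12x), integral = -cot(12x)/12 + C

Answer: (-1/12)cot(12x) + C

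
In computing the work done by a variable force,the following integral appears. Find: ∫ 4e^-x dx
Since d/dx[e^-x] = - e^-x, we get -4e^-x+C

Answer: -4e^-x+C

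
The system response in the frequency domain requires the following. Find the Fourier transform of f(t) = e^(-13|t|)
Using the standard pair: F{e^(-a|t|)} = 2a/(a^2+omega^2)
With a = 13: F(omega) = 26/(169+omega^2)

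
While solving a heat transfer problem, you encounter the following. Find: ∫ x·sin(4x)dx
By parts: u=x, dv=sin(4x) dx
du=dx, v=-cos(4x)/4
=-x·cos(4x)/4+sin(4x)/4²+C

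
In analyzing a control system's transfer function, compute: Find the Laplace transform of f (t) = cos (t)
L{cos(wt)}=s/(s²+w²)
L{cos(t)}=s/(s²+1)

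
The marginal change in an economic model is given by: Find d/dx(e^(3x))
Chain rule: d/dx[e^u]=e^u · u' where u=3x
u'=3

Answer: 3·e^(3x)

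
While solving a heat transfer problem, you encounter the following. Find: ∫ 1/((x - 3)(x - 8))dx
Partial fractions: 1/((x-3)(x-8)) = A/(x-3)+B/(x-8)
A = -1/5, B = 1/5
∫ [-1/5· 1/(x-3)+1/5· 1/(x-8)] dx
= (1/5)[ln|x-8| - ln|x-3|]+C

Answer: (1/5)·ln|(x-8)/(x-3)|+C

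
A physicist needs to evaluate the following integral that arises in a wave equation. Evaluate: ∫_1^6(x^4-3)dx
Step 1: Find antiderivative F(x)=(1/5)x^5 - 3x
Step 2: F(6) - F(1)=7686/5 - (-14/5)=1540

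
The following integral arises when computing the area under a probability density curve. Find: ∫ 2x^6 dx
Using power rule: ∫ 2x^6 dx=2/7 x^7+C=(2/7)x^7+C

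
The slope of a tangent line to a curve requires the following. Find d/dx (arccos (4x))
d/dx[arccos(u)]=-u'/√(1-u²), u=4x, u'=4

Answer: -4/√(1 - 16x²)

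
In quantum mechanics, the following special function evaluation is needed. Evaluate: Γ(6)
Γ(n)=(n-1)! for positive integers
Γ(6)=5!=120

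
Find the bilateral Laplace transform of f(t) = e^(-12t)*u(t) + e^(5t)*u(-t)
For e^(-12t) * u(t): L=1/(s+12), Re(s) > -12
For e^(5t) * u(-t): L=-1/(s-5), Re(s) < 5
Combined: F(s)=1/(s+12)-1/(s-5), -12 < Re(s) < 5

Answer: 1/(s+12)-1/(s-5), ROC: -12 < Re(s) < 5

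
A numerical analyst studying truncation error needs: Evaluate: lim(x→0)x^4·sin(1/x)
Squeeze theorem: -|x^4| ≤ x^4·sin(1/x) ≤ |x^4|
Since x^4 → 0 as x → 0, by squeeze theorem the limit is 0

Answer: 0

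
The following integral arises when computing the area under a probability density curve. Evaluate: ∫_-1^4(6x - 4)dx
Step 1: Find antiderivative F(x)=3x^2-4x
Step 2: F(4) - F(-1)=32 - (7)=25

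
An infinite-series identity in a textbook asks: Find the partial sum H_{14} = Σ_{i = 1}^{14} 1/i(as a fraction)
H_14=1+1/2+1/3+...+1/14
=1171733/360360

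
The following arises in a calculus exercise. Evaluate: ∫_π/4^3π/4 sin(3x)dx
Antiderivative: -cos(3x)/3
Evaluate at bounds: [-cos(3·3π/4)/3] - [-cos(3·π/4)/3]
= (-(√2/2) + (-√2/2))/3 = -√2/3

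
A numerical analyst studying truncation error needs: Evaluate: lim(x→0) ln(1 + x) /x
L'Hôpital (0/0): lim 1/(1 + x) / 1 = 1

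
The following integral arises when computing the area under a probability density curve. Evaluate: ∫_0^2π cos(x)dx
Antiderivative: sin(x)
Evaluate at bounds: [sin(1·2π)/1] - [sin(1·0)/1]
=((0) - (0))/1=0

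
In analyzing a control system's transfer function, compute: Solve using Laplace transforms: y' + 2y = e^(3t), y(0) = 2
Take L: sY - 2+2Y=1/(s-3)
Y(s+2)=1/(s-3)+2
Y=1/((s-3)(s+2))+2/(s+2)
Partial fractions: 1/((s-3)(s+2))=(1/5)/(s-3) - (1/5)/(s+2)
So Y=(1/5)/(s-3)+(9/5)/(s+2)
Inverse Laplace transform (L^(-1){1/(s-3)}=e^(3t), L^(-1){1/(s+2)}=e^(-2t)):

Answer: y(t)=(1/5)·e^(3t)+(9/5)·e^(-2t)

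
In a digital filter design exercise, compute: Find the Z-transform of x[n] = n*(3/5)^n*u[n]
Using the property Z{n * a^n * u[n]}=az/(z-a)^2
With a=3/5: X(z)=(3/5)z/(z - 3/5)^2, |z| > 3/5

Answer: (3/5)z/(z - 3/5)^2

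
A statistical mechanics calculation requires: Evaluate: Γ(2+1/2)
Γ(n+1/2) = (2n)!√π/(4^n·n!)
= 24√π/(16·2) = (3/4)·√π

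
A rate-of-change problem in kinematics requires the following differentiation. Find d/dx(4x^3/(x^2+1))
Quotient rule: (f/g)' = (f'g - fg')/g²
f = 4x^3, f' = 12x^2
g = x^2 + 1, g' = 2x

Answer: (12x^2·(x^2 + 1) - 8x^4)/(x^2 + 1)²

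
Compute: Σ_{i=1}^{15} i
Using formula: Σ i^1 = n(n + 1)/2 = 15·16/2 = 120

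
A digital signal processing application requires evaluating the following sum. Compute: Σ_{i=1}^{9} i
Using formula: Σ i^1 = n(n + 1)/2 = 9·10/2 = 45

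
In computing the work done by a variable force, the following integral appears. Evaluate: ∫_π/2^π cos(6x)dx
Antiderivative: sin(6x)/6
Evaluate at bounds: [sin(6·π)/6] - [sin(6·π/2)/6]
= ((0) - (0))/6 = 0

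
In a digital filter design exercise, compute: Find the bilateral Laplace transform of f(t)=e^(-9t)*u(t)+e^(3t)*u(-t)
For e^(-9t)*u(t): L = 1/(s + 9), Re(s) > -9
For e^(3t)*u(-t): L = -1/(s-3), Re(s) < 3
Combined: F(s) = 1/(s + 9) - 1/(s-3), -9 < Re(s) < 3

Answer: 1/(s + 9) - 1/(s-3), ROC: -9 < Re(s) < 3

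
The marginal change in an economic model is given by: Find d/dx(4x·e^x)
Product rule: (fg)'=f'g+fg'
f=4x, f'=4
g=e^x, g'=e^x

Answer: 4·e^x+4x·e^x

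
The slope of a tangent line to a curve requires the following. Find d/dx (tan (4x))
Chain rule: d/dx[tan(u)]=sec²(u)·u' where u=4x
u'=4

Answer: 4·sec²(4x)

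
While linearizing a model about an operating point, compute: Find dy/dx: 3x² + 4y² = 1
Differentiate: 6x+8y·(dy/dx)=0
dy/dx=-6x/(8y)=-(3/4)·(x/y)

Answer: dy/dx=-(3/4)·(x/y)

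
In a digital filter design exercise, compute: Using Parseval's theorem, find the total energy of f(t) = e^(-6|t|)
Parseval's theorem: E=integral |f(t)|^2 dt=(1/2pi) integral |F(omega)|^2 domega
E=integral_{-inf}^{inf} e^(-12|t|) dt=2*integral_0^inf e^(-12t) dt=2/(2*6)=1/6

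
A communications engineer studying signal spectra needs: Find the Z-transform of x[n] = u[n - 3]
Using the time-shift property: Z{u[n-3]} = z^(-3)*z/(z-1)
= z^(-2)/(z-1)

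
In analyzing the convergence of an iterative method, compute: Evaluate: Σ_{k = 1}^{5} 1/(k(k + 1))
Partial fractions: 1/(k(k+1)) = 1/k - 1/(k+1)
Telescoping sum: 1(1-1/6) = 1·5/6

Answer: 5/6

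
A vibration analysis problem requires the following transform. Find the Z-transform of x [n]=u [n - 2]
Using the time-shift property: Z{u[n-2]} = z^(-2) * z/(z-1)
= z^(-1)/(z-1)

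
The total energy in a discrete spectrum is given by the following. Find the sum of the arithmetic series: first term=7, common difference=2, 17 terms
Last term: a_n=7+(17-1)·2=39
Sum=n(a_1+a_n)/2=17(7+39)/2=391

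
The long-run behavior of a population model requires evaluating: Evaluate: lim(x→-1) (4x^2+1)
Polynomial is continuous, so substitute x=-1:
4·(-1)^2 + 1=5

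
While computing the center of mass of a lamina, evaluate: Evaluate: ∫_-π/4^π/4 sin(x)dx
Antiderivative: -cos(x)
Evaluate at bounds: [-cos(1·π/4)/1] - [-cos(1·-π/4)/1]
= (-(√2/2) + (√2/2))/1 = 0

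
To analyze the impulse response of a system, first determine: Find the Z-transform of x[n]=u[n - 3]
Using the time-shift property: Z{u[n-3]} = z^(-3) * z/(z-1)
= z^(-2)/(z-1)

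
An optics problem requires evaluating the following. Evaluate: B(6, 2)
B(x,y) = Γ(x)Γ(y)/Γ(x + y) = (x-1)!(y-1)!/(x + y-1)!
B(6,2) = 5!·1!/7! = 1/42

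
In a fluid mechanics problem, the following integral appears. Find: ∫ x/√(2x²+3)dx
Let u = 2x²+3, du = 4x dx
∫ (1/4)·u^(-1/2) du = √u/2+C

Answer: √(2x²+3)/2+C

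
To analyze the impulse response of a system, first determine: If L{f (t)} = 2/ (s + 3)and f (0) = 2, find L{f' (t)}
L{f'(t)} = s·F(s) - f(0) = 2s/(s+3)-2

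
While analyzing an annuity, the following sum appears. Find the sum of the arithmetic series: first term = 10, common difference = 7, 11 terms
Last term: a_n = 10 + (11 - 1)·7 = 80
Sum = n(a_1 + a_n)/2 = 11(10 + 80)/2 = 495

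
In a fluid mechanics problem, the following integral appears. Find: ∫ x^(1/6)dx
Power rule: ∫ x^(1/6) dx = x^(7/6)/(7/6) + C

Answer: (6/7)·x^(7/6) + C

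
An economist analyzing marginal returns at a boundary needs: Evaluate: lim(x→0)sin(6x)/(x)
L'Hôpital (0/0): lim 6cos(6x)/1=6/1

Answer: 6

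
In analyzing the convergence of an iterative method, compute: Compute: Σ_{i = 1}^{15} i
Using formula: Σ i^1 = n(n + 1)/2 = 15·16/2 = 120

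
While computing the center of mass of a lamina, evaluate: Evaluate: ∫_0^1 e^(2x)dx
Antiderivative: (1/2)e^(2x)
Evaluate: (1/2)(e^2 - 1)

Answer: (e^2 - 1)/2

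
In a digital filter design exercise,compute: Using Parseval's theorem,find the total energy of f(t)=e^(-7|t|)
Parseval's theorem: E = integral |f(t)|^2 dt = (1/2pi) integral |F(omega)|^2 domega
E = integral_{-inf}^{inf} e^(-14|t|) dt = 2*integral_0^inf e^(-14t) dt = 2/(2*7) = 1/7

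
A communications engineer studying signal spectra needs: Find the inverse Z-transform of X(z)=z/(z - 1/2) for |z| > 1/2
Standard pair: z/(z-a) <-> a^n*u[n] for causal signals
With a=1/2: x[n]=(1/2)^n*u[n]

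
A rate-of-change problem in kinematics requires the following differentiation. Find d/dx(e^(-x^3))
Chain rule: d/dx[e^u] = e^u · u' where u = -x^3
u' = -3x^2

Answer: -3x^2·e^(-x^3)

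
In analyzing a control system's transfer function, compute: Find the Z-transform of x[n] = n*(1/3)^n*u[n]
Using the property Z{n*a^n*u[n]} = az/(z-a)^2
With a = 1/3: X(z) = (1/3)z/(z - 1/3)^2, |z| > 1/3

Answer: (1/3)z/(z - 1/3)^2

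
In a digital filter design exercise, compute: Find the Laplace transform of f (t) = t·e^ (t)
L{t·e^(at)}=1/(s-a)²
L{t·e^(t)}=1/(s-1)²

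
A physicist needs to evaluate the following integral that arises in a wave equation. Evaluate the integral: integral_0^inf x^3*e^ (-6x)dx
This is a Gamma integral. Substitute u = 6x (du = 6 dx):
integral_0^inf x^3 * e^(-6x) dx = (1/6^4) integral_0^inf u^3 * e^(-u) du
= Gamma(4)/6^4 = 3!/6^4 = 6/1296

Answer: 1/216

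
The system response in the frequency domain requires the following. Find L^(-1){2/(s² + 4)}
L^(-1){w/(s²+w²)} = sin(wt)
Here w = 2

Answer: sin(2t)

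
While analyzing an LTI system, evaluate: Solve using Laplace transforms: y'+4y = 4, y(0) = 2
Take L of both sides: sY(s)-2+4Y(s)=4/s
Y(s)(s+4)=4/s+2
Y(s)=4/(s(s+4))+2/(s+4)
Partial fractions: 4/(s(s+4))=1/s - 1/(s+4)
So Y(s)=1/s+1/(s+4)
Inverse transform (L^(-1){1/s}=1, L^(-1){1/(s+4)}=e^(-4t)):

Answer: y(t)=1+e^(-4t)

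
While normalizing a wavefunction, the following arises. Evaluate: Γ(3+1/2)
Γ(n + 1/2)=(2n)!√π/(4^n·n!)
=720√π/(64·6)=(15/8)·√π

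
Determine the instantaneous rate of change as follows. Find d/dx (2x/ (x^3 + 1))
Quotient rule: (f/g)'=(f'g - fg')/g²
f=2x, f'=2
g=x^3+1, g'=3x^2

Answer: (2·(x^3+1)-6x^3)/(x^3+1)²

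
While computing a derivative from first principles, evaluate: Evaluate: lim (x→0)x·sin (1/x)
Squeeze theorem: -|x| ≤ x·sin(1/x) ≤ |x|
Since x → 0 as x → 0, by squeeze theorem the limit is 0

Answer: 0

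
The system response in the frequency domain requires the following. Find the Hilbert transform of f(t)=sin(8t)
The Hilbert transform shifts each frequency component by -pi/2.
H{sin(wt)} = -cos(wt)
With w = 8: H{sin(8t)} = -cos(8t)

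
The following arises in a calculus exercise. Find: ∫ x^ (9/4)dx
Power rule: ∫ x^(9/4) dx = x^(13/4)/(13/4)+C

Answer: (4/13)·x^(13/4)+C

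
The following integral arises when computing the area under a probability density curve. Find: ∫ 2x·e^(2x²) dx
Let u = 2x², du = 4x dx
∫ (1/2)e^u du = e^u/2+C

Answer: e^(2x²)/2+C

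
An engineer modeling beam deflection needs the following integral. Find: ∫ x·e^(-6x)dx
Integration by parts: u=x, dv=e^(-6x) dx
du=dx, v=e^(-6x)/(-6)
=x·e^(-6x)/(-6) - ∫ e^(-6x)/(-6) dx
=x·e^(-6x)/(-6) - e^(-6x)/36+C

Answer: e^(-6x)(x/(-6)-1/36)+C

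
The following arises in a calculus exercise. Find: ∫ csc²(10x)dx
Since d/dx[-cot(10x)] = 10csc²(10x), integral = -cot(10x)/10+C

Answer: (-1/10)cot(10x)+C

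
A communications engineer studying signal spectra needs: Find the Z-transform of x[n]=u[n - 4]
Using the time-shift property: Z{u[n-4]}=z^(-4) * z/(z-1)
=z^(-3)/(z-1)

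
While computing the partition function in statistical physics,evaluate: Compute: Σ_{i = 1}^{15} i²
Using formula: Σ i^2=n(n+1)(2n+1)/6=15·16·31/6=1240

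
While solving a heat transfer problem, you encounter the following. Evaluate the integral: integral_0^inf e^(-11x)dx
integral_0^inf e^(-11x) dx=[-1/11 * e^(-11x)]_0^inf
=0 - (-1/11)=1/11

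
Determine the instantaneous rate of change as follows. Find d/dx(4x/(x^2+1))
Quotient rule: (f/g)'=(f'g - fg')/g²
f=4x, f'=4
g=x^2 + 1, g'=2x

Answer: (4·(x^2 + 1) - 8x^2)/(x^2 + 1)²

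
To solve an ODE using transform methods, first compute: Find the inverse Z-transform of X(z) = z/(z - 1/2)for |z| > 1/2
Standard pair: z/(z-a) <-> a^n * u[n] for causal signals
With a = 1/2: x[n] = (1/2)^n * u[n]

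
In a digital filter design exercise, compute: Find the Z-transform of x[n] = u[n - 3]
Using the time-shift property: Z{u[n-3]}=z^(-3)*z/(z-1)
=z^(-2)/(z-1)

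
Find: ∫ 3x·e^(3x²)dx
Let u=3x², du=6x dx
∫ (1/2)e^u du=e^u/2+C

Answer: e^(3x²)/2+C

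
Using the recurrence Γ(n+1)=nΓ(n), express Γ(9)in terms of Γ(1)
Γ(9) = 8Γ(8) = 8·7Γ(7) = ... = 8!·Γ(1) = 40320·Γ(1)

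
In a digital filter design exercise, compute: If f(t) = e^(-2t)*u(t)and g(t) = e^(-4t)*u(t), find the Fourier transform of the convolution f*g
By the convolution theorem: F{f*g}=F(omega)*G(omega)
F(omega)=1/(2+j*omega), G(omega)=1/(4+j*omega)
F{f*g}=1/((2+j*omega)(4+j*omega))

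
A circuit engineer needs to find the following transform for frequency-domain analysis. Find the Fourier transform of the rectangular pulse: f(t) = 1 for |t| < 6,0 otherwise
F(omega) = integral from -6 to 6 of e^(-j*omega*t) dt
= 2*sin(6*omega)/omega = 12*sinc(6*omega/pi)

Answer: 2*sin(6*omega)/omega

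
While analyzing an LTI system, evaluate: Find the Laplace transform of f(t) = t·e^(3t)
L{t·e^(at)} = 1/(s-a)²
L{t·e^(3t)} = 1/(s-3)²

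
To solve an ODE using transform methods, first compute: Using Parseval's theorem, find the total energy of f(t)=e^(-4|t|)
Parseval's theorem: E=integral |f(t)|^2 dt=(1/2pi) integral |F(omega)|^2 domega
E=integral_{-inf}^{inf} e^(-8|t|) dt=2 * integral_0^inf e^(-8t) dt=2/(2 * 4)=1/4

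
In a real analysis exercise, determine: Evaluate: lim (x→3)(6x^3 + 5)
Polynomial is continuous, so substitute x = 3:
6·3^3+5 = 167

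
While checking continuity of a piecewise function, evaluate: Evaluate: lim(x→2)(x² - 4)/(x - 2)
Factor: (x² - 4) = (x-2)(x + 2)
Cancel (x-2): lim(x→2) (x + 2) = 4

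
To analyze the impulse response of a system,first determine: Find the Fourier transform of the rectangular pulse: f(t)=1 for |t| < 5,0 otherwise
F(omega)=integral from -5 to 5 of e^(-j*omega*t) dt
=2*sin(5*omega)/omega=10*sinc(5*omega/pi)

Answer: 2*sin(5*omega)/omega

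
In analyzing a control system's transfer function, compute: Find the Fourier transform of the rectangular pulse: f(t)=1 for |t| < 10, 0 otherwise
F(omega) = integral from -10 to 10 of e^(-j*omega*t) dt
= 2*sin(10*omega)/omega = 20*sinc(10*omega/pi)

Answer: 2*sin(10*omega)/omega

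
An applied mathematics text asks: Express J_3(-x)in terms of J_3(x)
For integer n: J_n(-x) = (-1)^n J_n(x)
With n = 3: J_3(-x) = (-1)^3 J_3(x) = -J_3(x)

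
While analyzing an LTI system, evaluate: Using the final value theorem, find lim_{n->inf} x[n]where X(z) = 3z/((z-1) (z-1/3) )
Final value theorem: lim x[n] = lim_{z->1} (z-1) * X(z)
(z-1) * X(z) = 3z/(z-1/3)
As z->1: 3/(1-1/3) = 3/(2/3) = 9/2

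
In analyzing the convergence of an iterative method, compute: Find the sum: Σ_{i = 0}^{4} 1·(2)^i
Geometric series: S=a(1 - r^n)/(1 - r)
a=1, r=2, n=5
S=1(1 - 32)/-1=31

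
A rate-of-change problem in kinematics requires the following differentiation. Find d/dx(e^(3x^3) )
Chain rule: d/dx[e^u] = e^u · u' where u = 3x^3
u' = 9x^2

Answer: 9x^2·e^(3x^3)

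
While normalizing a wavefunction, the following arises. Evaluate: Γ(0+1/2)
Γ(1/2)=√π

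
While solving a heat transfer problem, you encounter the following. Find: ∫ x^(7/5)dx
Power rule: ∫ x^(7/5) dx=x^(12/5)/(12/5) + C

Answer: (5/12)·x^(12/5) + C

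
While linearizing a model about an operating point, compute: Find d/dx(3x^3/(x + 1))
Quotient rule: (f/g)'=(f'g - fg')/g²
f=3x^3, f'=9x^2
g=x + 1, g'=1

Answer: (9x^2·(x + 1) - 3x^3)/(x + 1)²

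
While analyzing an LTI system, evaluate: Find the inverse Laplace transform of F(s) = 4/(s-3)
L^(-1){4/(s-a)} = c·e^(at)
Here a = 3, c = 4

Answer: 4e^(3t)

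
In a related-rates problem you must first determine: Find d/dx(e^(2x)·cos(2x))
Product rule: (fg)' = f'g + fg'
f = e^(2x), f' = 2·e^(2x)
g = cos(2x), g' = -2·sin(2x)

Answer: 2·e^(2x)·cos(2x) - 2·e^(2x)·sin(2x)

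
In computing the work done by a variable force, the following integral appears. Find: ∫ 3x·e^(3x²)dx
Let u=3x², du=6x dx
∫ (1/2)e^u du=e^u/2 + C

Answer: e^(3x²)/2 + C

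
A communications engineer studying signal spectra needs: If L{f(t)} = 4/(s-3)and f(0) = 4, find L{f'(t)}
L{f'(t)}=s·F(s) - f(0)=4s/(s-3)-4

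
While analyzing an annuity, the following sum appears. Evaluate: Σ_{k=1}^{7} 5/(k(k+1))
Partial fractions: 5/(k(k + 1)) = 5/k - 5/(k + 1)
Telescoping sum: 5(1 - 1/8) = 5·7/8

Answer: 35/8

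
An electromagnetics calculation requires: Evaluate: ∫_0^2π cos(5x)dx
Antiderivative: sin(5x)/5
Evaluate at bounds: [sin(5·2π)/5] - [sin(5·0)/5]
=((0) - (0))/5=0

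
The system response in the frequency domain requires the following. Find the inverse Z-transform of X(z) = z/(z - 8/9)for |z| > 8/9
Standard pair: z/(z-a) <-> a^n*u[n] for causal signals
With a=8/9: x[n]=(8/9)^n*u[n]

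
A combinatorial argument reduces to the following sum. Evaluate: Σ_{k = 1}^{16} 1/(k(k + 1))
Partial fractions: 1/(k(k+1))=1/k - 1/(k+1)
Telescoping sum: 1(1-1/17)=1·16/17

Answer: 16/17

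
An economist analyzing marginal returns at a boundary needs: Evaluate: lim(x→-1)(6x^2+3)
Polynomial is continuous, so substitute x = -1:
6·(-1)^2+3 = 9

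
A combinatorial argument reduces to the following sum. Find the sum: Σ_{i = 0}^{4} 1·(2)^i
Geometric series: S = a(1 - r^n)/(1 - r)
a = 1, r = 2, n = 5
S = 1(1 - 32)/-1 = 31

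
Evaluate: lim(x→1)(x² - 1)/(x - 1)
Factor: (x² - 1) = (x-1)(x+1)
Cancel (x-1): lim(x→1) (x+1) = 2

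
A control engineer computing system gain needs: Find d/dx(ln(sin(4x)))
Chain rule: d/dx[ln(u)]=u'/u where u=sin(4x)
u'=4cos(4x)

Answer: (4cos(4x))/(sin(4x))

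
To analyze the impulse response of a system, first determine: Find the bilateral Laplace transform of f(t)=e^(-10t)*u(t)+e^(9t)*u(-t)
For e^(-10t)*u(t): L=1/(s + 10), Re(s) > -10
For e^(9t)*u(-t): L=-1/(s-9), Re(s) < 9
Combined: F(s)=1/(s + 10) - 1/(s-9), -10 < Re(s) < 9

Answer: 1/(s + 10) - 1/(s-9), ROC: -10 < Re(s) < 9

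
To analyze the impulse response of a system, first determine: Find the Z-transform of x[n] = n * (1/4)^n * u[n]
Using the property Z{n * a^n * u[n]}=az/(z-a)^2
With a=1/4: X(z)=(1/4)z/(z - 1/4)^2, |z| > 1/4

Answer: (1/4)z/(z - 1/4)^2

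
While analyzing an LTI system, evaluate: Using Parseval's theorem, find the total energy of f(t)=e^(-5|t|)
Parseval's theorem: E=integral |f(t)|^2 dt=(1/2pi) integral |F(omega)|^2 domega
E=integral_{-inf}^{inf} e^(-10|t|) dt=2 * integral_0^inf e^(-10t) dt=2/(2 * 5)=1/5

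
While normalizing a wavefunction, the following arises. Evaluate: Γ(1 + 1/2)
Γ(n + 1/2)=(2n)!√π/(4^n·n!)
=2√π/(4·1)=(1/2)·√π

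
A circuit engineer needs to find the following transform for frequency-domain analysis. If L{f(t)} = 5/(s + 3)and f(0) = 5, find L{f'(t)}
L{f'(t)} = s·F(s) - f(0) = 5s/(s+3)-5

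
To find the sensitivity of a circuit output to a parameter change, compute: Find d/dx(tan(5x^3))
Chain rule: d/dx[tan(u)] = sec²(u)·u' where u = 5x^3
u' = 15x^2

Answer: 15x^2·sec²(5x^3)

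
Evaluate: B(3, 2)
B(x,y)=Γ(x)Γ(y)/Γ(x+y)=(x-1)!(y-1)!/(x+y-1)!
B(3,2)=2!·1!/4!=1/12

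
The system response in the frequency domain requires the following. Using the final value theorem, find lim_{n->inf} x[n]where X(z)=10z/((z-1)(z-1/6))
Final value theorem: lim x[n] = lim_{z->1} (z-1) * X(z)
(z-1) * X(z) = 10z/(z-1/6)
As z->1: 10/(1-1/6) = 10/(5/6) = 12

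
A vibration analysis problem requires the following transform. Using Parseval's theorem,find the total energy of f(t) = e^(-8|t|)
Parseval's theorem: E = integral |f(t)|^2 dt = (1/2pi) integral |F(omega)|^2 domega
E = integral_{-inf}^{inf} e^(-16|t|) dt = 2 * integral_0^inf e^(-16t) dt = 2/(2 * 8) = 1/8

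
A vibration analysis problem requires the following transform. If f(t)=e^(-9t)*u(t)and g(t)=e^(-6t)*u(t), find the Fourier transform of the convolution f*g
By the convolution theorem: F{f * g} = F(omega) * G(omega)
F(omega) = 1/(9+j * omega), G(omega) = 1/(6+j * omega)
F{f * g} = 1/((9+j * omega)(6+j * omega))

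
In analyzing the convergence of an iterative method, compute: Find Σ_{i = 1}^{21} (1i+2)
= 1·Σ i+2·21 = 1·231+42 = 273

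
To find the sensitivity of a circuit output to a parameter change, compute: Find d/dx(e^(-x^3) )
Chain rule: d/dx[e^u] = e^u · u' where u = -x^3
u' = -3x^2

Answer: -3x^2·e^(-x^3)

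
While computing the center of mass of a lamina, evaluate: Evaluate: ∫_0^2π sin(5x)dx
Antiderivative: -cos(5x)/5
Evaluate at bounds: [-cos(5·2π)/5] - [-cos(5·0)/5]
= (-(1) + (1))/5 = 0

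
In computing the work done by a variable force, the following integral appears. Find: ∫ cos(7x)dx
Using substitution u=7x: ∫ cos(u) du/7=sin(u)/7+C

Answer: (1/7)sin(7x)+C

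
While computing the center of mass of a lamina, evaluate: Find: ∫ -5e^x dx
Since d/dx[e^x]=+e^x, we get -5e^x+C

Answer: -5e^x+C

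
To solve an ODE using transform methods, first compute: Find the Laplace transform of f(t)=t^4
L{t^n}=n!/s^(n + 1)
L{t^4}=4!/s^5=24/s^5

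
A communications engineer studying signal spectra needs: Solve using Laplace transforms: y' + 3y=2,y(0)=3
Take L of both sides: sY(s) - 3 + 3Y(s) = 2/s
Y(s)(s + 3) = 2/s + 3
Y(s) = 2/(s(s + 3)) + 3/(s + 3)
Partial fractions: 2/(s(s + 3)) = (2/3)/s - (2/3)/(s + 3)
So Y(s) = (2/3)/s + (7/3)/(s + 3)
Inverse transform (L^(-1){1/s} = 1, L^(-1){1/(s + 3)} = e^(-3t)):

Answer: y(t) = 2/3 + (7/3)·e^(-3t)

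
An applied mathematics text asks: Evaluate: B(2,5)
B(x,y)=Γ(x)Γ(y)/Γ(x + y)=(x-1)!(y-1)!/(x + y-1)!
B(2,5)=1!·4!/6!=1/30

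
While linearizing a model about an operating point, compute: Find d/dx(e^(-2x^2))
Chain rule: d/dx[e^u] = e^u · u' where u = -2x^2
u' = -4x

Answer: -4x·e^(-2x^2)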